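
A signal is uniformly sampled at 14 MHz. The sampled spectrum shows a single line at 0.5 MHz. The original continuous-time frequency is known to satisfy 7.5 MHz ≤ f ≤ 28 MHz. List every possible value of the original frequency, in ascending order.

Frequencies that alias to 0.5 MHz are k·fs ± 0.5 MHz for integer k ≥ 0.
k=0: 0.5 MHz.
k=1: 13.5 MHz, 14.5 MHz.
k=2: 27.5 MHz, 28.5 MHz.
k=3: 41.5 MHz, 42.5 MHz.
Within [7.5 MHz, 28 MHz]: 13.5 MHz, 14.5 MHz, 27.5 MHz.

13.5 MHz, 14.5 MHz, 27.5 MHz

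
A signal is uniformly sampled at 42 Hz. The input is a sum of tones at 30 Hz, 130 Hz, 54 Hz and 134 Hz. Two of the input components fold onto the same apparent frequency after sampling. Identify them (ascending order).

fs/2 = 21 Hz.
30 Hz > fs/2 = 21 Hz, folds to fs − 30 Hz = 12 Hz.
130 Hz mod fs = 4 Hz.
4 Hz ≤ fs/2 = 21 Hz, appears at 4 Hz.
54 Hz mod fs = 12 Hz.
12 Hz ≤ fs/2 = 21 Hz, appears at 12 Hz.
134 Hz mod fs = 8 Hz.
8 Hz ≤ fs/2 = 21 Hz, appears at 8 Hz.
30 Hz and 54 Hz both map to 12 Hz.

30 Hz, 54 Hz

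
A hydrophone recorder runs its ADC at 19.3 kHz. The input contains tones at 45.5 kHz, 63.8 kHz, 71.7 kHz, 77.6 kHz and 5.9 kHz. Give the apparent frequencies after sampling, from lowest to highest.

fs/2 = 9.65 kHz.
45.5 kHz mod fs = 6.9 kHz.
6.9 kHz ≤ fs/2 = 9.65 kHz, appears at 6.9 kHz.
63.8 kHz mod fs = 5.9 kHz.
5.9 kHz ≤ fs/2 = 9.65 kHz, appears at 5.9 kHz.
71.7 kHz mod fs = 13.8 kHz.
13.8 kHz > fs/2 = 9.65 kHz, folds to fs − 13.8 kHz = 5.5 kHz.
77.6 kHz mod fs = 0.4 kHz.
0.4 kHz ≤ fs/2 = 9.65 kHz, appears at 0.4 kHz.
5.9 kHz ≤ fs/2 = 9.65 kHz, passes unchanged.
Distinct values: {0.4 kHz, 5.5 kHz, 5.9 kHz, 6.9 kHz}.

0.4 kHz, 5.5 kHz, 5.9 kHz, 6.9 kHz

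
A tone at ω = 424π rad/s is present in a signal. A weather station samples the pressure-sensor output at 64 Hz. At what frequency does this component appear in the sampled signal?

ω = 424π rad/s → f = ω/(2π) = 212 Hz.
212 Hz mod fs = 20 Hz.
20 Hz ≤ fs/2 = 32 Hz, appears at 20 Hz.

20 Hz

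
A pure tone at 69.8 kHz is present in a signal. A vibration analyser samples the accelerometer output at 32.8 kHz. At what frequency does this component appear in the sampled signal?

69.8 kHz mod fs = 4.2 kHz.
4.2 kHz ≤ fs/2 = 16.4 kHz, appears at 4.2 kHz.

4.2 kHz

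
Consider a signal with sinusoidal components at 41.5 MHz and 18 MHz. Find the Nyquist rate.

83 MHz

Highest-frequency component: 41.5 MHz.
Nyquist rate = 2 × 41.5 MHz = 83 MHz.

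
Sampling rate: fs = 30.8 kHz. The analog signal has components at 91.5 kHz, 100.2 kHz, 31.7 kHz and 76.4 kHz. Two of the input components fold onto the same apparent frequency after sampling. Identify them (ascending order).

fs/2 = 15.4 kHz.
91.5 kHz mod fs = 29.9 kHz.
29.9 kHz > fs/2 = 15.4 kHz, folds to fs − 29.9 kHz = 0.9 kHz.
100.2 kHz mod fs = 7.8 kHz.
7.8 kHz ≤ fs/2 = 15.4 kHz, appears at 7.8 kHz.
31.7 kHz mod fs = 0.9 kHz.
0.9 kHz ≤ fs/2 = 15.4 kHz, appears at 0.9 kHz.
76.4 kHz mod fs = 14.8 kHz.
14.8 kHz ≤ fs/2 = 15.4 kHz, appears at 14.8 kHz.
31.7 kHz and 91.5 kHz both map to 0.9 kHz.

31.7 kHz, 91.5 kHz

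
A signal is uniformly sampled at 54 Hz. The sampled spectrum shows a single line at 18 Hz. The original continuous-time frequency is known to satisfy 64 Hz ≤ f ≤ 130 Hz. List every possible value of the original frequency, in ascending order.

72 Hz, 90 Hz, 126 Hz

Frequencies that alias to 18 Hz are k·fs ± 18 Hz for integer k ≥ 0.
k=0: 18 Hz.
k=1: 36 Hz, 72 Hz.
k=2: 90 Hz, 126 Hz.
k=3: 144 Hz, 180 Hz.
Within [64 Hz, 130 Hz]: 72 Hz, 90 Hz, 126 Hz.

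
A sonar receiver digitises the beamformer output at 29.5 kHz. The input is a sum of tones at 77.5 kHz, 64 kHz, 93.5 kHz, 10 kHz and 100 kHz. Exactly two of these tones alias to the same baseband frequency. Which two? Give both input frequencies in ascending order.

64 kHz, 93.5 kHz

fs/2 = 14.75 kHz.
77.5 kHz mod fs = 18.5 kHz.
18.5 kHz > fs/2 = 14.75 kHz, folds to fs − 18.5 kHz = 11 kHz.
64 kHz mod fs = 5 kHz.
5 kHz ≤ fs/2 = 14.75 kHz, appears at 5 kHz.
93.5 kHz mod fs = 5 kHz.
5 kHz ≤ fs/2 = 14.75 kHz, appears at 5 kHz.
10 kHz ≤ fs/2 = 14.75 kHz, passes unchanged.
100 kHz mod fs = 11.5 kHz.
11.5 kHz ≤ fs/2 = 14.75 kHz, appears at 11.5 kHz.
64 kHz and 93.5 kHz both map to 5 kHz.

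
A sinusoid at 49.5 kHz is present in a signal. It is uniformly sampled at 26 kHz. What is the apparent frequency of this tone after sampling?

49.5 kHz mod fs = 23.5 kHz.
23.5 kHz > fs/2 = 13 kHz, folds to fs − 23.5 kHz = 2.5 kHz.

2.5 kHz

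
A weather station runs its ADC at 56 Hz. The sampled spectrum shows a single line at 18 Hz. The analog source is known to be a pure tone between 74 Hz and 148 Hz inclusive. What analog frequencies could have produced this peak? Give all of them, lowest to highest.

Frequencies that alias to 18 Hz are k·fs ± 18 Hz for integer k ≥ 0.
k=0: 18 Hz.
k=1: 38 Hz, 74 Hz.
k=2: 94 Hz, 130 Hz.
k=3: 150 Hz, 186 Hz.
Within [74 Hz, 148 Hz]: 74 Hz, 94 Hz, 130 Hz.

74 Hz, 94 Hz, 130 Hz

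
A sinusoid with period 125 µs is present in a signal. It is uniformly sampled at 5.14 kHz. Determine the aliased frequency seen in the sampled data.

T = 125 µs → f = 1/T = 8 kHz.
8 kHz mod fs = 2.86 kHz.
2.86 kHz > fs/2 = 2.57 kHz, folds to fs − 2.86 kHz = 2.28 kHz.

2.28 kHz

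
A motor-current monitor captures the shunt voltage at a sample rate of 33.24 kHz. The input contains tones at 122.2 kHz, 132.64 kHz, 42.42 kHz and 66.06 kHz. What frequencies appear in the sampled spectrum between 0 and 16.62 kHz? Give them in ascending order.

0.32 kHz, 0.42 kHz, 9.18 kHz, 10.76 kHz

fs/2 = 16.62 kHz.
122.2 kHz mod fs = 22.48 kHz.
22.48 kHz > fs/2 = 16.62 kHz, folds to fs − 22.48 kHz = 10.76 kHz.
132.64 kHz mod fs = 32.92 kHz.
32.92 kHz > fs/2 = 16.62 kHz, folds to fs − 32.92 kHz = 0.32 kHz.
42.42 kHz mod fs = 9.18 kHz.
9.18 kHz ≤ fs/2 = 16.62 kHz, appears at 9.18 kHz.
66.06 kHz mod fs = 32.82 kHz.
32.82 kHz > fs/2 = 16.62 kHz, folds to fs − 32.82 kHz = 0.42 kHz.
Distinct values: {0.32 kHz, 0.42 kHz, 9.18 kHz, 10.76 kHz}.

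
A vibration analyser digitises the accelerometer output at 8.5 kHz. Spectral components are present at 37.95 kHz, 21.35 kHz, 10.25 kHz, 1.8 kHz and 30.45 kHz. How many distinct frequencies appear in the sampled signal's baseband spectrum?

5

fs/2 = 4.25 kHz.
37.95 kHz mod fs = 3.95 kHz.
3.95 kHz ≤ fs/2 = 4.25 kHz, appears at 3.95 kHz.
21.35 kHz mod fs = 4.35 kHz.
4.35 kHz > fs/2 = 4.25 kHz, folds to fs − 4.35 kHz = 4.15 kHz.
10.25 kHz mod fs = 1.75 kHz.
1.75 kHz ≤ fs/2 = 4.25 kHz, appears at 1.75 kHz.
1.8 kHz ≤ fs/2 = 4.25 kHz, passes unchanged.
30.45 kHz mod fs = 4.95 kHz.
4.95 kHz > fs/2 = 4.25 kHz, folds to fs − 4.95 kHz = 3.55 kHz.
Distinct values: {1.75 kHz, 1.8 kHz, 3.55 kHz, 3.95 kHz, 4.15 kHz} → 5.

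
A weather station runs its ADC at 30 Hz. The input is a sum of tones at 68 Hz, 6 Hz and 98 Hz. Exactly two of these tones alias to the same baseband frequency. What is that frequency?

8 Hz

fs/2 = 15 Hz.
68 Hz mod fs = 8 Hz.
8 Hz ≤ fs/2 = 15 Hz, appears at 8 Hz.
6 Hz ≤ fs/2 = 15 Hz, passes unchanged.
98 Hz mod fs = 8 Hz.
8 Hz ≤ fs/2 = 15 Hz, appears at 8 Hz.
68 Hz and 98 Hz both map to 8 Hz.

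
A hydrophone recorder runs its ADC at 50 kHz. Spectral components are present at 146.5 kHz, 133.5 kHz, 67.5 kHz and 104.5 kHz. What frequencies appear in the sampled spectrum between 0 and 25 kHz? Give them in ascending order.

3.5 kHz, 4.5 kHz, 16.5 kHz, 17.5 kHz

fs/2 = 25 kHz.
146.5 kHz mod fs = 46.5 kHz.
46.5 kHz > fs/2 = 25 kHz, folds to fs − 46.5 kHz = 3.5 kHz.
133.5 kHz mod fs = 33.5 kHz.
33.5 kHz > fs/2 = 25 kHz, folds to fs − 33.5 kHz = 16.5 kHz.
67.5 kHz mod fs = 17.5 kHz.
17.5 kHz ≤ fs/2 = 25 kHz, appears at 17.5 kHz.
104.5 kHz mod fs = 4.5 kHz.
4.5 kHz ≤ fs/2 = 25 kHz, appears at 4.5 kHz.
Distinct values: {3.5 kHz, 4.5 kHz, 16.5 kHz, 17.5 kHz}.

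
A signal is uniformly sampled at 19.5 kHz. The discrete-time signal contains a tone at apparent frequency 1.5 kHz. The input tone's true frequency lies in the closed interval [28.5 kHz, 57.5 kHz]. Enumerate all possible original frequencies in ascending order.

37.5 kHz, 40.5 kHz, 57 kHz

Frequencies that alias to 1.5 kHz are k·fs ± 1.5 kHz for integer k ≥ 0.
k=0: 1.5 kHz.
k=1: 18 kHz, 21 kHz.
k=2: 37.5 kHz, 40.5 kHz.
k=3: 57 kHz, 60 kHz.
k=4: 76.5 kHz, 79.5 kHz.
Within [28.5 kHz, 57.5 kHz]: 37.5 kHz, 40.5 kHz, 57 kHz.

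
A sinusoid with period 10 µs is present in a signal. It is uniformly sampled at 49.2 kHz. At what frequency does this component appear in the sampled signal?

1.6 kHz

T = 10 µs → f = 1/T = 100 kHz.
100 kHz mod fs = 1.6 kHz.
1.6 kHz ≤ fs/2 = 24.6 kHz, appears at 1.6 kHz.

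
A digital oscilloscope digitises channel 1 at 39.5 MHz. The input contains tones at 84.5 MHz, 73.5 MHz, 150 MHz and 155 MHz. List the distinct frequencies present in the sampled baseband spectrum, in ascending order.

fs/2 = 19.75 MHz.
84.5 MHz mod fs = 5.5 MHz.
5.5 MHz ≤ fs/2 = 19.75 MHz, appears at 5.5 MHz.
73.5 MHz mod fs = 34 MHz.
34 MHz > fs/2 = 19.75 MHz, folds to fs − 34 MHz = 5.5 MHz.
150 MHz mod fs = 31.5 MHz.
31.5 MHz > fs/2 = 19.75 MHz, folds to fs − 31.5 MHz = 8 MHz.
155 MHz mod fs = 36.5 MHz.
36.5 MHz > fs/2 = 19.75 MHz, folds to fs − 36.5 MHz = 3 MHz.
Distinct values: {3 MHz, 5.5 MHz, 8 MHz}.

3 MHz, 5.5 MHz, 8 MHz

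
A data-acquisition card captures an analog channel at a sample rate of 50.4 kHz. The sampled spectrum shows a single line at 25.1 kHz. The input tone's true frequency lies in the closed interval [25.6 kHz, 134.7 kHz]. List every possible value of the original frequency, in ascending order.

Frequencies that alias to 25.1 kHz are k·fs ± 25.1 kHz for integer k ≥ 0.
k=0: 25.1 kHz.
k=1: 25.3 kHz, 75.5 kHz.
k=2: 75.7 kHz, 125.9 kHz.
k=3: 126.1 kHz, 176.3 kHz.
k=4: 176.5 kHz, 226.7 kHz.
Within [25.6 kHz, 134.7 kHz]: 75.5 kHz, 75.7 kHz, 125.9 kHz, 126.1 kHz.

75.5 kHz, 75.7 kHz, 125.9 kHz, 126.1 kHz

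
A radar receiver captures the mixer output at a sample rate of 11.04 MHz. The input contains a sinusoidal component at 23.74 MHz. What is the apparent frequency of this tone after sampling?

1.66 MHz

23.74 MHz mod fs = 1.66 MHz.
1.66 MHz ≤ fs/2 = 5.52 MHz, appears at 1.66 MHz.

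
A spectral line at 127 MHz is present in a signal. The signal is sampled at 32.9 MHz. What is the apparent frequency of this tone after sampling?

127 MHz mod fs = 28.3 MHz.
28.3 MHz > fs/2 = 16.45 MHz, folds to fs − 28.3 MHz = 4.6 MHz.

4.6 MHz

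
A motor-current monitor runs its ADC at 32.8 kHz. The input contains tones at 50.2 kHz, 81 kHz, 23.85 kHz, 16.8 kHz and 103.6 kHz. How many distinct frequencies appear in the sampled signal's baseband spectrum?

4

fs/2 = 16.4 kHz.
50.2 kHz mod fs = 17.4 kHz.
17.4 kHz > fs/2 = 16.4 kHz, folds to fs − 17.4 kHz = 15.4 kHz.
81 kHz mod fs = 15.4 kHz.
15.4 kHz ≤ fs/2 = 16.4 kHz, appears at 15.4 kHz.
23.85 kHz > fs/2 = 16.4 kHz, folds to fs − 23.85 kHz = 8.95 kHz.
16.8 kHz > fs/2 = 16.4 kHz, folds to fs − 16.8 kHz = 16 kHz.
103.6 kHz mod fs = 5.2 kHz.
5.2 kHz ≤ fs/2 = 16.4 kHz, appears at 5.2 kHz.
Distinct values: {5.2 kHz, 8.95 kHz, 15.4 kHz, 16 kHz} → 4.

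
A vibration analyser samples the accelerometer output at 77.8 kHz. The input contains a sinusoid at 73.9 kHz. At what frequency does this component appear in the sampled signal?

3.9 kHz

73.9 kHz > fs/2 = 38.9 kHz, folds to fs − 73.9 kHz = 3.9 kHz.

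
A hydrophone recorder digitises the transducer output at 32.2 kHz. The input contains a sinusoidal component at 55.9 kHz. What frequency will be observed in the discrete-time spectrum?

8.5 kHz

55.9 kHz mod fs = 23.7 kHz.
23.7 kHz > fs/2 = 16.1 kHz, folds to fs − 23.7 kHz = 8.5 kHz.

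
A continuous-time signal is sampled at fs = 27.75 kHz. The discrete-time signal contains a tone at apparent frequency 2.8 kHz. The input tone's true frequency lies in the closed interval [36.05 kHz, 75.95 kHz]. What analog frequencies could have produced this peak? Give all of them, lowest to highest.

52.7 kHz, 58.3 kHz

Frequencies that alias to 2.8 kHz are k·fs ± 2.8 kHz for integer k ≥ 0.
k=0: 2.8 kHz.
k=1: 24.95 kHz, 30.55 kHz.
k=2: 52.7 kHz, 58.3 kHz.
k=3: 80.45 kHz, 86.05 kHz.
Within [36.05 kHz, 75.95 kHz]: 52.7 kHz, 58.3 kHz.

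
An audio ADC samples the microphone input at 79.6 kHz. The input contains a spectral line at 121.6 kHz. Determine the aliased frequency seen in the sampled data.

121.6 kHz mod fs = 42 kHz.
42 kHz > fs/2 = 39.8 kHz, folds to fs − 42 kHz = 37.6 kHz.

37.6 kHz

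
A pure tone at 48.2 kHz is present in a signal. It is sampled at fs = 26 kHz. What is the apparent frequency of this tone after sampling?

48.2 kHz mod fs = 22.2 kHz.
22.2 kHz > fs/2 = 13 kHz, folds to fs − 22.2 kHz = 3.8 kHz.

3.8 kHz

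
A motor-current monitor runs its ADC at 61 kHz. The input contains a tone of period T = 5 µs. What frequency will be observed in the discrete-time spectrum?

T = 5 µs → f = 1/T = 200 kHz.
200 kHz mod fs = 17 kHz.
17 kHz ≤ fs/2 = 30.5 kHz, appears at 17 kHz.

17 kHz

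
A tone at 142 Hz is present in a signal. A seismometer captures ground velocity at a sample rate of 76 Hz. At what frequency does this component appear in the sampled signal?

10 Hz

142 Hz mod fs = 66 Hz.
66 Hz > fs/2 = 38 Hz, folds to fs − 66 Hz = 10 Hz.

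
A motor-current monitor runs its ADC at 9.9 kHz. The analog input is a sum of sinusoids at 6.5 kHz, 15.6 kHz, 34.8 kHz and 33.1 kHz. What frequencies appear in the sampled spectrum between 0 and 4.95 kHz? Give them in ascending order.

3.4 kHz, 4.2 kHz, 4.8 kHz

fs/2 = 4.95 kHz.
6.5 kHz > fs/2 = 4.95 kHz, folds to fs − 6.5 kHz = 3.4 kHz.
15.6 kHz mod fs = 5.7 kHz.
5.7 kHz > fs/2 = 4.95 kHz, folds to fs − 5.7 kHz = 4.2 kHz.
34.8 kHz mod fs = 5.1 kHz.
5.1 kHz > fs/2 = 4.95 kHz, folds to fs − 5.1 kHz = 4.8 kHz.
33.1 kHz mod fs = 3.4 kHz.
3.4 kHz ≤ fs/2 = 4.95 kHz, appears at 3.4 kHz.
Distinct values: {3.4 kHz, 4.2 kHz, 4.8 kHz}.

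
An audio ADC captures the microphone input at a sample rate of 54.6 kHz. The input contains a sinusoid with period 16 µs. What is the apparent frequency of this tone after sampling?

7.9 kHz

T = 16 µs → f = 1/T = 62.5 kHz.
62.5 kHz mod fs = 7.9 kHz.
7.9 kHz ≤ fs/2 = 27.3 kHz, appears at 7.9 kHz.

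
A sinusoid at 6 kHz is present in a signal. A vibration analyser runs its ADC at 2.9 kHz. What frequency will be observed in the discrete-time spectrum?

0.2 kHz

6 kHz mod fs = 0.2 kHz.
0.2 kHz ≤ fs/2 = 1.45 kHz, appears at 0.2 kHz.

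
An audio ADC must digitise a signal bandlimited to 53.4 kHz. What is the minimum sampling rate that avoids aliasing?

106.8 kHz

Nyquist rate = 2 × 53.4 kHz = 106.8 kHz.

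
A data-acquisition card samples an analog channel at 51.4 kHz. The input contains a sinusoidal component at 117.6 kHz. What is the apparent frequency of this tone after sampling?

14.8 kHz

117.6 kHz mod fs = 14.8 kHz.
14.8 kHz ≤ fs/2 = 25.7 kHz, appears at 14.8 kHz.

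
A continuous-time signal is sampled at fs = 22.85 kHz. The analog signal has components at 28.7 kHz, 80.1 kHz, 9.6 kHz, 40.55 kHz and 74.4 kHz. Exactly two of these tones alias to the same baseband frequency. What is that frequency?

fs/2 = 11.425 kHz.
28.7 kHz mod fs = 5.85 kHz.
5.85 kHz ≤ fs/2 = 11.425 kHz, appears at 5.85 kHz.
80.1 kHz mod fs = 11.55 kHz.
11.55 kHz > fs/2 = 11.425 kHz, folds to fs − 11.55 kHz = 11.3 kHz.
9.6 kHz ≤ fs/2 = 11.425 kHz, passes unchanged.
40.55 kHz mod fs = 17.7 kHz.
17.7 kHz > fs/2 = 11.425 kHz, folds to fs − 17.7 kHz = 5.15 kHz.
74.4 kHz mod fs = 5.85 kHz.
5.85 kHz ≤ fs/2 = 11.425 kHz, appears at 5.85 kHz.
28.7 kHz and 74.4 kHz both map to 5.85 kHz.

5.85 kHz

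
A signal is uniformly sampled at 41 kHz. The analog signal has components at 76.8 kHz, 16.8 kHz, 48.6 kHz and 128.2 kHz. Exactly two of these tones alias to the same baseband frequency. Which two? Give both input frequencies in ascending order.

76.8 kHz, 128.2 kHz

fs/2 = 20.5 kHz.
76.8 kHz mod fs = 35.8 kHz.
35.8 kHz > fs/2 = 20.5 kHz, folds to fs − 35.8 kHz = 5.2 kHz.
16.8 kHz ≤ fs/2 = 20.5 kHz, passes unchanged.
48.6 kHz mod fs = 7.6 kHz.
7.6 kHz ≤ fs/2 = 20.5 kHz, appears at 7.6 kHz.
128.2 kHz mod fs = 5.2 kHz.
5.2 kHz ≤ fs/2 = 20.5 kHz, appears at 5.2 kHz.
76.8 kHz and 128.2 kHz both map to 5.2 kHz.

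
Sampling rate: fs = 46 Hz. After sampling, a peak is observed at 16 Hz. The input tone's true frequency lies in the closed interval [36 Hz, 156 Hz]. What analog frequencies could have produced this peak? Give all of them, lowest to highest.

Frequencies that alias to 16 Hz are k·fs ± 16 Hz for integer k ≥ 0.
k=0: 16 Hz.
k=1: 30 Hz, 62 Hz.
k=2: 76 Hz, 108 Hz.
k=3: 122 Hz, 154 Hz.
k=4: 168 Hz, 200 Hz.
Within [36 Hz, 156 Hz]: 62 Hz, 76 Hz, 108 Hz, 122 Hz, 154 Hz.

62 Hz, 76 Hz, 108 Hz, 122 Hz, 154 Hz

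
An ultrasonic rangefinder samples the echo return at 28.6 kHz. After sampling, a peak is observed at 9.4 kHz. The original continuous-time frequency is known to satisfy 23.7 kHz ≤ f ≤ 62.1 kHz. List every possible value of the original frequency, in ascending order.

Frequencies that alias to 9.4 kHz are k·fs ± 9.4 kHz for integer k ≥ 0.
k=0: 9.4 kHz.
k=1: 19.2 kHz, 38 kHz.
k=2: 47.8 kHz, 66.6 kHz.
k=3: 76.4 kHz, 95.2 kHz.
Within [23.7 kHz, 62.1 kHz]: 38 kHz, 47.8 kHz.

38 kHz, 47.8 kHz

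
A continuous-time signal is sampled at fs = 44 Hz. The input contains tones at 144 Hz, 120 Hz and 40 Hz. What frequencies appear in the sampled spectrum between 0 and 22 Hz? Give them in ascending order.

4 Hz, 12 Hz

fs/2 = 22 Hz.
144 Hz mod fs = 12 Hz.
12 Hz ≤ fs/2 = 22 Hz, appears at 12 Hz.
120 Hz mod fs = 32 Hz.
32 Hz > fs/2 = 22 Hz, folds to fs − 32 Hz = 12 Hz.
40 Hz > fs/2 = 22 Hz, folds to fs − 40 Hz = 4 Hz.
Distinct values: {4 Hz, 12 Hz}.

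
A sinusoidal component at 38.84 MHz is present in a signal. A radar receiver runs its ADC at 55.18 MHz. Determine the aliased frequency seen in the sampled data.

16.34 MHz

38.84 MHz > fs/2 = 27.59 MHz, folds to fs − 38.84 MHz = 16.34 MHz.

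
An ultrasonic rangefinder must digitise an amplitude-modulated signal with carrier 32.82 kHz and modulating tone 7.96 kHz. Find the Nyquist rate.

AM sidebands sit at fc ± fm = 24.86 kHz and 40.78 kHz.
Highest-frequency component: 40.78 kHz.
Nyquist rate = 2 × 40.78 kHz = 81.56 kHz.

81.56 kHz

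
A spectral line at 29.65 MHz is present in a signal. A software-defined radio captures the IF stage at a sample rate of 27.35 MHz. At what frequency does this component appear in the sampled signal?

2.3 MHz

29.65 MHz mod fs = 2.3 MHz.
2.3 MHz ≤ fs/2 = 13.675 MHz, appears at 2.3 MHz.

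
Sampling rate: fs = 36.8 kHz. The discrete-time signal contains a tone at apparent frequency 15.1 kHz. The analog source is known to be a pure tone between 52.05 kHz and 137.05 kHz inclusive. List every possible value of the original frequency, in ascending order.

Frequencies that alias to 15.1 kHz are k·fs ± 15.1 kHz for integer k ≥ 0.
k=0: 15.1 kHz.
k=1: 21.7 kHz, 51.9 kHz.
k=2: 58.5 kHz, 88.7 kHz.
k=3: 95.3 kHz, 125.5 kHz.
k=4: 132.1 kHz, 162.3 kHz.
k=5: 168.9 kHz, 199.1 kHz.
Within [52.05 kHz, 137.05 kHz]: 58.5 kHz, 88.7 kHz, 95.3 kHz, 125.5 kHz, 132.1 kHz.

58.5 kHz, 88.7 kHz, 95.3 kHz, 125.5 kHz, 132.1 kHz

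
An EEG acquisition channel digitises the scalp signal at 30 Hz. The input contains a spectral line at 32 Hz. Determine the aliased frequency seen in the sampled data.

2 Hz

32 Hz mod fs = 2 Hz.
2 Hz ≤ fs/2 = 15 Hz, appears at 2 Hz.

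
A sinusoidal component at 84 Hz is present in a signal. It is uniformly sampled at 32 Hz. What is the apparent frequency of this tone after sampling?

12 Hz

84 Hz mod fs = 20 Hz.
20 Hz > fs/2 = 16 Hz, folds to fs − 20 Hz = 12 Hz.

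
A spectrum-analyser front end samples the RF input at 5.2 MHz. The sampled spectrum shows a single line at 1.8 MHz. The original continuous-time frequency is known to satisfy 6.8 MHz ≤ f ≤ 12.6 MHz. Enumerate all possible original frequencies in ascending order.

7 MHz, 8.6 MHz, 12.2 MHz

Frequencies that alias to 1.8 MHz are k·fs ± 1.8 MHz for integer k ≥ 0.
k=0: 1.8 MHz.
k=1: 3.4 MHz, 7 MHz.
k=2: 8.6 MHz, 12.2 MHz.
k=3: 13.8 MHz, 17.4 MHz.
Within [6.8 MHz, 12.6 MHz]: 7 MHz, 8.6 MHz, 12.2 MHz.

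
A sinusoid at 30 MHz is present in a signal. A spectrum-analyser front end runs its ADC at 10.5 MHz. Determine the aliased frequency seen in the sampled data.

30 MHz mod fs = 9 MHz.
9 MHz > fs/2 = 5.25 MHz, folds to fs − 9 MHz = 1.5 MHz.

1.5 MHz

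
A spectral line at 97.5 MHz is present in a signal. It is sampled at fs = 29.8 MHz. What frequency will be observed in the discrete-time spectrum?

8.1 MHz

97.5 MHz mod fs = 8.1 MHz.
8.1 MHz ≤ fs/2 = 14.9 MHz, appears at 8.1 MHz.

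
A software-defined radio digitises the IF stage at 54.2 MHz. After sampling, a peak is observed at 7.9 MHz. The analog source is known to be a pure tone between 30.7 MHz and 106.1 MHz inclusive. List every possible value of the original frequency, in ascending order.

46.3 MHz, 62.1 MHz, 100.5 MHz

Frequencies that alias to 7.9 MHz are k·fs ± 7.9 MHz for integer k ≥ 0.
k=0: 7.9 MHz.
k=1: 46.3 MHz, 62.1 MHz.
k=2: 100.5 MHz, 116.3 MHz.
k=3: 154.7 MHz, 170.5 MHz.
Within [30.7 MHz, 106.1 MHz]: 46.3 MHz, 62.1 MHz, 100.5 MHz.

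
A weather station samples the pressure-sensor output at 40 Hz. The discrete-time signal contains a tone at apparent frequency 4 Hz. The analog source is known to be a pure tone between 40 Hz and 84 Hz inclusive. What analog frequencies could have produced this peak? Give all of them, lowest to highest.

44 Hz, 76 Hz, 84 Hz

Frequencies that alias to 4 Hz are k·fs ± 4 Hz for integer k ≥ 0.
k=0: 4 Hz.
k=1: 36 Hz, 44 Hz.
k=2: 76 Hz, 84 Hz.
k=3: 116 Hz, 124 Hz.
Within [40 Hz, 84 Hz]: 44 Hz, 76 Hz, 84 Hz.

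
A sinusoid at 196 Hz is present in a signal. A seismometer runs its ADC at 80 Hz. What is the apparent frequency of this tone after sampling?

36 Hz

196 Hz mod fs = 36 Hz.
36 Hz ≤ fs/2 = 40 Hz, appears at 36 Hz.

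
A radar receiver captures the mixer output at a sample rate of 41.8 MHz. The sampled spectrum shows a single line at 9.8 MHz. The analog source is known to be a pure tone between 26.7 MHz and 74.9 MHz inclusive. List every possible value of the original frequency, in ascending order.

32 MHz, 51.6 MHz, 73.8 MHz

Frequencies that alias to 9.8 MHz are k·fs ± 9.8 MHz for integer k ≥ 0.
k=0: 9.8 MHz.
k=1: 32 MHz, 51.6 MHz.
k=2: 73.8 MHz, 93.4 MHz.
k=3: 115.6 MHz, 135.2 MHz.
Within [26.7 MHz, 74.9 MHz]: 32 MHz, 51.6 MHz, 73.8 MHz.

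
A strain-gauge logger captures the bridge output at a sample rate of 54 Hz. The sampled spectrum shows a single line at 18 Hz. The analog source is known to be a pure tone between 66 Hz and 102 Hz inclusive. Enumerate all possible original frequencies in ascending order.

Frequencies that alias to 18 Hz are k·fs ± 18 Hz for integer k ≥ 0.
k=0: 18 Hz.
k=1: 36 Hz, 72 Hz.
k=2: 90 Hz, 126 Hz.
k=3: 144 Hz, 180 Hz.
Within [66 Hz, 102 Hz]: 72 Hz, 90 Hz.

72 Hz, 90 Hz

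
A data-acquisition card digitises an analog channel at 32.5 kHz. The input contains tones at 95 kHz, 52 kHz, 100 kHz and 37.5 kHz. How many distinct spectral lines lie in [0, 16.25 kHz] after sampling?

fs/2 = 16.25 kHz.
95 kHz mod fs = 30 kHz.
30 kHz > fs/2 = 16.25 kHz, folds to fs − 30 kHz = 2.5 kHz.
52 kHz mod fs = 19.5 kHz.
19.5 kHz > fs/2 = 16.25 kHz, folds to fs − 19.5 kHz = 13 kHz.
100 kHz mod fs = 2.5 kHz.
2.5 kHz ≤ fs/2 = 16.25 kHz, appears at 2.5 kHz.
37.5 kHz mod fs = 5 kHz.
5 kHz ≤ fs/2 = 16.25 kHz, appears at 5 kHz.
Distinct values: {2.5 kHz, 5 kHz, 13 kHz} → 3.

3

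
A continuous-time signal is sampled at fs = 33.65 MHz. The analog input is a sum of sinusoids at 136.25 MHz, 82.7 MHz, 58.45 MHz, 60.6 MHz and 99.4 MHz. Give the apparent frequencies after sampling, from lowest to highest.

fs/2 = 16.825 MHz.
136.25 MHz mod fs = 1.65 MHz.
1.65 MHz ≤ fs/2 = 16.825 MHz, appears at 1.65 MHz.
82.7 MHz mod fs = 15.4 MHz.
15.4 MHz ≤ fs/2 = 16.825 MHz, appears at 15.4 MHz.
58.45 MHz mod fs = 24.8 MHz.
24.8 MHz > fs/2 = 16.825 MHz, folds to fs − 24.8 MHz = 8.85 MHz.
60.6 MHz mod fs = 26.95 MHz.
26.95 MHz > fs/2 = 16.825 MHz, folds to fs − 26.95 MHz = 6.7 MHz.
99.4 MHz mod fs = 32.1 MHz.
32.1 MHz > fs/2 = 16.825 MHz, folds to fs − 32.1 MHz = 1.55 MHz.
Distinct values: {1.55 MHz, 1.65 MHz, 6.7 MHz, 8.85 MHz, 15.4 MHz}.

1.55 MHz, 1.65 MHz, 6.7 MHz, 8.85 MHz, 15.4 MHz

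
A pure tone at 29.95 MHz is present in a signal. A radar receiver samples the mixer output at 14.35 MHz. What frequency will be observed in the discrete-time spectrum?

1.25 MHz

29.95 MHz mod fs = 1.25 MHz.
1.25 MHz ≤ fs/2 = 7.175 MHz, appears at 1.25 MHz.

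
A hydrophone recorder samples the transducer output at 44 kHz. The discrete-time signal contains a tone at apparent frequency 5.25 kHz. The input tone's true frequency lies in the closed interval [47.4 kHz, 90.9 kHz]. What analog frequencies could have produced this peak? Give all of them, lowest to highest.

49.25 kHz, 82.75 kHz

Frequencies that alias to 5.25 kHz are k·fs ± 5.25 kHz for integer k ≥ 0.
k=0: 5.25 kHz.
k=1: 38.75 kHz, 49.25 kHz.
k=2: 82.75 kHz, 93.25 kHz.
k=3: 126.75 kHz, 137.25 kHz.
Within [47.4 kHz, 90.9 kHz]: 49.25 kHz, 82.75 kHz.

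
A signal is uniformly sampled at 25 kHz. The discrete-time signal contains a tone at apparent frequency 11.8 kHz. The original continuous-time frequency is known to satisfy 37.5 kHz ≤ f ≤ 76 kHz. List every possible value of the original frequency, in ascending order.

38.2 kHz, 61.8 kHz, 63.2 kHz

Frequencies that alias to 11.8 kHz are k·fs ± 11.8 kHz for integer k ≥ 0.
k=0: 11.8 kHz.
k=1: 13.2 kHz, 36.8 kHz.
k=2: 38.2 kHz, 61.8 kHz.
k=3: 63.2 kHz, 86.8 kHz.
k=4: 88.2 kHz, 111.8 kHz.
Within [37.5 kHz, 76 kHz]: 38.2 kHz, 61.8 kHz, 63.2 kHz.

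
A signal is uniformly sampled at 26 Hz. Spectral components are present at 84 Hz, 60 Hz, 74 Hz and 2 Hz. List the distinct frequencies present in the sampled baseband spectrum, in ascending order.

2 Hz, 4 Hz, 6 Hz, 8 Hz

fs/2 = 13 Hz.
84 Hz mod fs = 6 Hz.
6 Hz ≤ fs/2 = 13 Hz, appears at 6 Hz.
60 Hz mod fs = 8 Hz.
8 Hz ≤ fs/2 = 13 Hz, appears at 8 Hz.
74 Hz mod fs = 22 Hz.
22 Hz > fs/2 = 13 Hz, folds to fs − 22 Hz = 4 Hz.
2 Hz ≤ fs/2 = 13 Hz, passes unchanged.
Distinct values: {2 Hz, 4 Hz, 6 Hz, 8 Hz}.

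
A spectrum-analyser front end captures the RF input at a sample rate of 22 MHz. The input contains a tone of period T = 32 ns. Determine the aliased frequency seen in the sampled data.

9.25 MHz

T = 32 ns → f = 1/T = 31.25 MHz.
31.25 MHz mod fs = 9.25 MHz.
9.25 MHz ≤ fs/2 = 11 MHz, appears at 9.25 MHz.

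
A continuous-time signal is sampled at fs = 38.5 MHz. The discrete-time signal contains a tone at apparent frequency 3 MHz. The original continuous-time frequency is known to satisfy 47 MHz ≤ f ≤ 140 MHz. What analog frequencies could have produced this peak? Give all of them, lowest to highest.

74 MHz, 80 MHz, 112.5 MHz, 118.5 MHz

Frequencies that alias to 3 MHz are k·fs ± 3 MHz for integer k ≥ 0.
k=0: 3 MHz.
k=1: 35.5 MHz, 41.5 MHz.
k=2: 74 MHz, 80 MHz.
k=3: 112.5 MHz, 118.5 MHz.
k=4: 151 MHz, 157 MHz.
Within [47 MHz, 140 MHz]: 74 MHz, 80 MHz, 112.5 MHz, 118.5 MHz.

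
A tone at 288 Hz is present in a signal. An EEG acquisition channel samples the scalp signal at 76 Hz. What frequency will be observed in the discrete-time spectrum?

288 Hz mod fs = 60 Hz.
60 Hz > fs/2 = 38 Hz, folds to fs − 60 Hz = 16 Hz.

16 Hz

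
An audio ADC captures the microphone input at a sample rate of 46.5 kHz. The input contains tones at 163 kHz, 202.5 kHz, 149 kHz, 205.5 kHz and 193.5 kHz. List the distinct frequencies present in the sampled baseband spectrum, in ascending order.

fs/2 = 23.25 kHz.
163 kHz mod fs = 23.5 kHz.
23.5 kHz > fs/2 = 23.25 kHz, folds to fs − 23.5 kHz = 23 kHz.
202.5 kHz mod fs = 16.5 kHz.
16.5 kHz ≤ fs/2 = 23.25 kHz, appears at 16.5 kHz.
149 kHz mod fs = 9.5 kHz.
9.5 kHz ≤ fs/2 = 23.25 kHz, appears at 9.5 kHz.
205.5 kHz mod fs = 19.5 kHz.
19.5 kHz ≤ fs/2 = 23.25 kHz, appears at 19.5 kHz.
193.5 kHz mod fs = 7.5 kHz.
7.5 kHz ≤ fs/2 = 23.25 kHz, appears at 7.5 kHz.
Distinct values: {7.5 kHz, 9.5 kHz, 16.5 kHz, 19.5 kHz, 23 kHz}.

7.5 kHz, 9.5 kHz, 16.5 kHz, 19.5 kHz, 23 kHz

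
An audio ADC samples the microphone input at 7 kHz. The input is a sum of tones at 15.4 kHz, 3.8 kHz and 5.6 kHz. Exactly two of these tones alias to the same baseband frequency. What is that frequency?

1.4 kHz

fs/2 = 3.5 kHz.
15.4 kHz mod fs = 1.4 kHz.
1.4 kHz ≤ fs/2 = 3.5 kHz, appears at 1.4 kHz.
3.8 kHz > fs/2 = 3.5 kHz, folds to fs − 3.8 kHz = 3.2 kHz.
5.6 kHz > fs/2 = 3.5 kHz, folds to fs − 5.6 kHz = 1.4 kHz.
5.6 kHz and 15.4 kHz both map to 1.4 kHz.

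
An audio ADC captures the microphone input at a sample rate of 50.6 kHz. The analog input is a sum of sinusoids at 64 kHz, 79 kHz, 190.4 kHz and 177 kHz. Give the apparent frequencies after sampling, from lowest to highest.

12 kHz, 13.4 kHz, 22.2 kHz, 25.2 kHz

fs/2 = 25.3 kHz.
64 kHz mod fs = 13.4 kHz.
13.4 kHz ≤ fs/2 = 25.3 kHz, appears at 13.4 kHz.
79 kHz mod fs = 28.4 kHz.
28.4 kHz > fs/2 = 25.3 kHz, folds to fs − 28.4 kHz = 22.2 kHz.
190.4 kHz mod fs = 38.6 kHz.
38.6 kHz > fs/2 = 25.3 kHz, folds to fs − 38.6 kHz = 12 kHz.
177 kHz mod fs = 25.2 kHz.
25.2 kHz ≤ fs/2 = 25.3 kHz, appears at 25.2 kHz.
Distinct values: {12 kHz, 13.4 kHz, 22.2 kHz, 25.2 kHz}.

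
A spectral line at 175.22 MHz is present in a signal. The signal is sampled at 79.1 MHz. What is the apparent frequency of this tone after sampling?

17.02 MHz

175.22 MHz mod fs = 17.02 MHz.
17.02 MHz ≤ fs/2 = 39.55 MHz, appears at 17.02 MHz.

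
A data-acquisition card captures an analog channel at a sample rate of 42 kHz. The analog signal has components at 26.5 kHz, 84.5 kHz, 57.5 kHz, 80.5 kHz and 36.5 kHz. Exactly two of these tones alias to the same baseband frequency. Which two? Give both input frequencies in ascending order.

fs/2 = 21 kHz.
26.5 kHz > fs/2 = 21 kHz, folds to fs − 26.5 kHz = 15.5 kHz.
84.5 kHz mod fs = 0.5 kHz.
0.5 kHz ≤ fs/2 = 21 kHz, appears at 0.5 kHz.
57.5 kHz mod fs = 15.5 kHz.
15.5 kHz ≤ fs/2 = 21 kHz, appears at 15.5 kHz.
80.5 kHz mod fs = 38.5 kHz.
38.5 kHz > fs/2 = 21 kHz, folds to fs − 38.5 kHz = 3.5 kHz.
36.5 kHz > fs/2 = 21 kHz, folds to fs − 36.5 kHz = 5.5 kHz.
26.5 kHz and 57.5 kHz both map to 15.5 kHz.

26.5 kHz, 57.5 kHz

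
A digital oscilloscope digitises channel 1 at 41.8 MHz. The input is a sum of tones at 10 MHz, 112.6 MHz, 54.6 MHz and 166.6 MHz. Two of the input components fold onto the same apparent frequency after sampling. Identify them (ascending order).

fs/2 = 20.9 MHz.
10 MHz ≤ fs/2 = 20.9 MHz, passes unchanged.
112.6 MHz mod fs = 29 MHz.
29 MHz > fs/2 = 20.9 MHz, folds to fs − 29 MHz = 12.8 MHz.
54.6 MHz mod fs = 12.8 MHz.
12.8 MHz ≤ fs/2 = 20.9 MHz, appears at 12.8 MHz.
166.6 MHz mod fs = 41.2 MHz.
41.2 MHz > fs/2 = 20.9 MHz, folds to fs − 41.2 MHz = 0.6 MHz.
54.6 MHz and 112.6 MHz both map to 12.8 MHz.

54.6 MHz, 112.6 MHz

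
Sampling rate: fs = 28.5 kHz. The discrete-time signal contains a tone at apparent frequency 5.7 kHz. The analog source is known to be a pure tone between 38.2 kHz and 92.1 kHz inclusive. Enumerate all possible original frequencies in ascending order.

Frequencies that alias to 5.7 kHz are k·fs ± 5.7 kHz for integer k ≥ 0.
k=0: 5.7 kHz.
k=1: 22.8 kHz, 34.2 kHz.
k=2: 51.3 kHz, 62.7 kHz.
k=3: 79.8 kHz, 91.2 kHz.
k=4: 108.3 kHz, 119.7 kHz.
Within [38.2 kHz, 92.1 kHz]: 51.3 kHz, 62.7 kHz, 79.8 kHz, 91.2 kHz.

51.3 kHz, 62.7 kHz, 79.8 kHz, 91.2 kHz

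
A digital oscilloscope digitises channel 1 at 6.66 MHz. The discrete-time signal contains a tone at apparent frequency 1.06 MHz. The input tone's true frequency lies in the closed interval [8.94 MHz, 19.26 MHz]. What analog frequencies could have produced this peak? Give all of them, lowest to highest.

Frequencies that alias to 1.06 MHz are k·fs ± 1.06 MHz for integer k ≥ 0.
k=0: 1.06 MHz.
k=1: 5.6 MHz, 7.72 MHz.
k=2: 12.26 MHz, 14.38 MHz.
k=3: 18.92 MHz, 21.04 MHz.
k=4: 25.58 MHz, 27.7 MHz.
Within [8.94 MHz, 19.26 MHz]: 12.26 MHz, 14.38 MHz, 18.92 MHz.

12.26 MHz, 14.38 MHz, 18.92 MHz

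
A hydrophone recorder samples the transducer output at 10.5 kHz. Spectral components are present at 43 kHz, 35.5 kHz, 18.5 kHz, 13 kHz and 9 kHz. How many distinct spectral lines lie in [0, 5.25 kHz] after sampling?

fs/2 = 5.25 kHz.
43 kHz mod fs = 1 kHz.
1 kHz ≤ fs/2 = 5.25 kHz, appears at 1 kHz.
35.5 kHz mod fs = 4 kHz.
4 kHz ≤ fs/2 = 5.25 kHz, appears at 4 kHz.
18.5 kHz mod fs = 8 kHz.
8 kHz > fs/2 = 5.25 kHz, folds to fs − 8 kHz = 2.5 kHz.
13 kHz mod fs = 2.5 kHz.
2.5 kHz ≤ fs/2 = 5.25 kHz, appears at 2.5 kHz.
9 kHz > fs/2 = 5.25 kHz, folds to fs − 9 kHz = 1.5 kHz.
Distinct values: {1 kHz, 1.5 kHz, 2.5 kHz, 4 kHz} → 4.

4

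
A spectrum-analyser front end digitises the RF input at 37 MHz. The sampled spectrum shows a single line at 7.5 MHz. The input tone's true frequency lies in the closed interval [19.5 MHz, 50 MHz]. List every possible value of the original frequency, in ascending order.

Frequencies that alias to 7.5 MHz are k·fs ± 7.5 MHz for integer k ≥ 0.
k=0: 7.5 MHz.
k=1: 29.5 MHz, 44.5 MHz.
k=2: 66.5 MHz, 81.5 MHz.
Within [19.5 MHz, 50 MHz]: 29.5 MHz, 44.5 MHz.

29.5 MHz, 44.5 MHz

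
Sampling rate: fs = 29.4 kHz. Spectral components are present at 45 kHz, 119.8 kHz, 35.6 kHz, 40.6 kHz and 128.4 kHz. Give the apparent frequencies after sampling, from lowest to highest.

fs/2 = 14.7 kHz.
45 kHz mod fs = 15.6 kHz.
15.6 kHz > fs/2 = 14.7 kHz, folds to fs − 15.6 kHz = 13.8 kHz.
119.8 kHz mod fs = 2.2 kHz.
2.2 kHz ≤ fs/2 = 14.7 kHz, appears at 2.2 kHz.
35.6 kHz mod fs = 6.2 kHz.
6.2 kHz ≤ fs/2 = 14.7 kHz, appears at 6.2 kHz.
40.6 kHz mod fs = 11.2 kHz.
11.2 kHz ≤ fs/2 = 14.7 kHz, appears at 11.2 kHz.
128.4 kHz mod fs = 10.8 kHz.
10.8 kHz ≤ fs/2 = 14.7 kHz, appears at 10.8 kHz.
Distinct values: {2.2 kHz, 6.2 kHz, 10.8 kHz, 11.2 kHz, 13.8 kHz}.

2.2 kHz, 6.2 kHz, 10.8 kHz, 11.2 kHz, 13.8 kHz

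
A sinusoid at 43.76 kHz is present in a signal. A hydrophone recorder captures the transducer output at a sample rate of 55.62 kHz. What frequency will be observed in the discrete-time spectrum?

43.76 kHz > fs/2 = 27.81 kHz, folds to fs − 43.76 kHz = 11.86 kHz.

11.86 kHz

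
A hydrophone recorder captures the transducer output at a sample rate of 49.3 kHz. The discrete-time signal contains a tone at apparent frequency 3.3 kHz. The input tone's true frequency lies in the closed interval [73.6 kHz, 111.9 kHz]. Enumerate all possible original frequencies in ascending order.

Frequencies that alias to 3.3 kHz are k·fs ± 3.3 kHz for integer k ≥ 0.
k=0: 3.3 kHz.
k=1: 46 kHz, 52.6 kHz.
k=2: 95.3 kHz, 101.9 kHz.
k=3: 144.6 kHz, 151.2 kHz.
Within [73.6 kHz, 111.9 kHz]: 95.3 kHz, 101.9 kHz.

95.3 kHz, 101.9 kHz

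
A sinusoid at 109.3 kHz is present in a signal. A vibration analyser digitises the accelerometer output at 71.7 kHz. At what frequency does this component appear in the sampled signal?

34.1 kHz

109.3 kHz mod fs = 37.6 kHz.
37.6 kHz > fs/2 = 35.85 kHz, folds to fs − 37.6 kHz = 34.1 kHz.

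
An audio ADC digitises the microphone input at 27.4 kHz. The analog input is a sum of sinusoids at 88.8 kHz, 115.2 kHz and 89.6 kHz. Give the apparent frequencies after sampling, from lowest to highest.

5.6 kHz, 6.6 kHz, 7.4 kHz

fs/2 = 13.7 kHz.
88.8 kHz mod fs = 6.6 kHz.
6.6 kHz ≤ fs/2 = 13.7 kHz, appears at 6.6 kHz.
115.2 kHz mod fs = 5.6 kHz.
5.6 kHz ≤ fs/2 = 13.7 kHz, appears at 5.6 kHz.
89.6 kHz mod fs = 7.4 kHz.
7.4 kHz ≤ fs/2 = 13.7 kHz, appears at 7.4 kHz.
Distinct values: {5.6 kHz, 6.6 kHz, 7.4 kHz}.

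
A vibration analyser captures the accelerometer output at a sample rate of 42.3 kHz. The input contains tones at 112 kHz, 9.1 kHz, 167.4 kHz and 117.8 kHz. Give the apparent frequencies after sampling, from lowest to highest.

fs/2 = 21.15 kHz.
112 kHz mod fs = 27.4 kHz.
27.4 kHz > fs/2 = 21.15 kHz, folds to fs − 27.4 kHz = 14.9 kHz.
9.1 kHz ≤ fs/2 = 21.15 kHz, passes unchanged.
167.4 kHz mod fs = 40.5 kHz.
40.5 kHz > fs/2 = 21.15 kHz, folds to fs − 40.5 kHz = 1.8 kHz.
117.8 kHz mod fs = 33.2 kHz.
33.2 kHz > fs/2 = 21.15 kHz, folds to fs − 33.2 kHz = 9.1 kHz.
Distinct values: {1.8 kHz, 9.1 kHz, 14.9 kHz}.

1.8 kHz, 9.1 kHz, 14.9 kHz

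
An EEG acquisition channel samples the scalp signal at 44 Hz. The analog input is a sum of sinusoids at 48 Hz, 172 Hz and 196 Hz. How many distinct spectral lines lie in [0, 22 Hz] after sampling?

2

fs/2 = 22 Hz.
48 Hz mod fs = 4 Hz.
4 Hz ≤ fs/2 = 22 Hz, appears at 4 Hz.
172 Hz mod fs = 40 Hz.
40 Hz > fs/2 = 22 Hz, folds to fs − 40 Hz = 4 Hz.
196 Hz mod fs = 20 Hz.
20 Hz ≤ fs/2 = 22 Hz, appears at 20 Hz.
Distinct values: {4 Hz, 20 Hz} → 2.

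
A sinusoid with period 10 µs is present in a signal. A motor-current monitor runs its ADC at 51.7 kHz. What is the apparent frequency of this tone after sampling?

T = 10 µs → f = 1/T = 100 kHz.
100 kHz mod fs = 48.3 kHz.
48.3 kHz > fs/2 = 25.85 kHz, folds to fs − 48.3 kHz = 3.4 kHz.

3.4 kHz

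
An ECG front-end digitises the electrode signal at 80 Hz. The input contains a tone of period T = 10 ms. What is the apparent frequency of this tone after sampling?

20 Hz

T = 10 ms → f = 1/T = 100 Hz.
100 Hz mod fs = 20 Hz.
20 Hz ≤ fs/2 = 40 Hz, appears at 20 Hz.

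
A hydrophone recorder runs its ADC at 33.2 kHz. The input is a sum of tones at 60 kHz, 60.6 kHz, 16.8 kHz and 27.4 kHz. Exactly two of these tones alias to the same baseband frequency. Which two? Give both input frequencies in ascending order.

27.4 kHz, 60.6 kHz

fs/2 = 16.6 kHz.
60 kHz mod fs = 26.8 kHz.
26.8 kHz > fs/2 = 16.6 kHz, folds to fs − 26.8 kHz = 6.4 kHz.
60.6 kHz mod fs = 27.4 kHz.
27.4 kHz > fs/2 = 16.6 kHz, folds to fs − 27.4 kHz = 5.8 kHz.
16.8 kHz > fs/2 = 16.6 kHz, folds to fs − 16.8 kHz = 16.4 kHz.
27.4 kHz > fs/2 = 16.6 kHz, folds to fs − 27.4 kHz = 5.8 kHz.
27.4 kHz and 60.6 kHz both map to 5.8 kHz.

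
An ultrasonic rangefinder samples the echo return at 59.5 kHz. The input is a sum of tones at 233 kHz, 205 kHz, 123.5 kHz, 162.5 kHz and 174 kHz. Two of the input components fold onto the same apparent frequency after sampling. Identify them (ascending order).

fs/2 = 29.75 kHz.
233 kHz mod fs = 54.5 kHz.
54.5 kHz > fs/2 = 29.75 kHz, folds to fs − 54.5 kHz = 5 kHz.
205 kHz mod fs = 26.5 kHz.
26.5 kHz ≤ fs/2 = 29.75 kHz, appears at 26.5 kHz.
123.5 kHz mod fs = 4.5 kHz.
4.5 kHz ≤ fs/2 = 29.75 kHz, appears at 4.5 kHz.
162.5 kHz mod fs = 43.5 kHz.
43.5 kHz > fs/2 = 29.75 kHz, folds to fs − 43.5 kHz = 16 kHz.
174 kHz mod fs = 55 kHz.
55 kHz > fs/2 = 29.75 kHz, folds to fs − 55 kHz = 4.5 kHz.
123.5 kHz and 174 kHz both map to 4.5 kHz.

123.5 kHz, 174 kHz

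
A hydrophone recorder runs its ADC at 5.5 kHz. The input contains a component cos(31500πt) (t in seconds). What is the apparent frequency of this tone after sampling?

ω = 31500π rad/s → f = ω/(2π) = 15750 Hz = 15.75 kHz.
15.75 kHz mod fs = 4.75 kHz.
4.75 kHz > fs/2 = 2.75 kHz, folds to fs − 4.75 kHz = 0.75 kHz.

0.75 kHz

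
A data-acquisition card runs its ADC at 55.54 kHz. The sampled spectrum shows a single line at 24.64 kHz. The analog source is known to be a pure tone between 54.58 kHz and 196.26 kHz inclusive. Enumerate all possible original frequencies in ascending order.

Frequencies that alias to 24.64 kHz are k·fs ± 24.64 kHz for integer k ≥ 0.
k=0: 24.64 kHz.
k=1: 30.9 kHz, 80.18 kHz.
k=2: 86.44 kHz, 135.72 kHz.
k=3: 141.98 kHz, 191.26 kHz.
k=4: 197.52 kHz, 246.8 kHz.
Within [54.58 kHz, 196.26 kHz]: 80.18 kHz, 86.44 kHz, 135.72 kHz, 141.98 kHz, 191.26 kHz.

80.18 kHz, 86.44 kHz, 135.72 kHz, 141.98 kHz, 191.26 kHz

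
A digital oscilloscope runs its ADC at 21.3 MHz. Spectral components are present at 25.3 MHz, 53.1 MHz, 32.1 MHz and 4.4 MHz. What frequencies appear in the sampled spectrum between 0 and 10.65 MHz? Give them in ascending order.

fs/2 = 10.65 MHz.
25.3 MHz mod fs = 4 MHz.
4 MHz ≤ fs/2 = 10.65 MHz, appears at 4 MHz.
53.1 MHz mod fs = 10.5 MHz.
10.5 MHz ≤ fs/2 = 10.65 MHz, appears at 10.5 MHz.
32.1 MHz mod fs = 10.8 MHz.
10.8 MHz > fs/2 = 10.65 MHz, folds to fs − 10.8 MHz = 10.5 MHz.
4.4 MHz ≤ fs/2 = 10.65 MHz, passes unchanged.
Distinct values: {4 MHz, 4.4 MHz, 10.5 MHz}.

4 MHz, 4.4 MHz, 10.5 MHz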